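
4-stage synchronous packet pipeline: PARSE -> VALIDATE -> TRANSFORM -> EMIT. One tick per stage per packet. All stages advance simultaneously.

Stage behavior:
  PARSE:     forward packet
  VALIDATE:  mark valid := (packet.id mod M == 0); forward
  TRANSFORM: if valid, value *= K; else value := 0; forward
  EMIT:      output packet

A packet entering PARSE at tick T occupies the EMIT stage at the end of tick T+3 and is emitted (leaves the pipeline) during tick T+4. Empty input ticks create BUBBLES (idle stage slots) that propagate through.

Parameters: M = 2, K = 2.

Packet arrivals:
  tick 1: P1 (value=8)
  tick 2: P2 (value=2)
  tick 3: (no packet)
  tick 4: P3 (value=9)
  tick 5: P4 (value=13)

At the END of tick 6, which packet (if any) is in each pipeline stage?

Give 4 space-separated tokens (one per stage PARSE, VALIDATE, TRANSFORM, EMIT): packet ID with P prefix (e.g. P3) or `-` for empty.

Answer: - P4 P3 -

Derivation:
Tick 1: [PARSE:P1(v=8,ok=F), VALIDATE:-, TRANSFORM:-, EMIT:-] out:-; in:P1
Tick 2: [PARSE:P2(v=2,ok=F), VALIDATE:P1(v=8,ok=F), TRANSFORM:-, EMIT:-] out:-; in:P2
Tick 3: [PARSE:-, VALIDATE:P2(v=2,ok=T), TRANSFORM:P1(v=0,ok=F), EMIT:-] out:-; in:-
Tick 4: [PARSE:P3(v=9,ok=F), VALIDATE:-, TRANSFORM:P2(v=4,ok=T), EMIT:P1(v=0,ok=F)] out:-; in:P3
Tick 5: [PARSE:P4(v=13,ok=F), VALIDATE:P3(v=9,ok=F), TRANSFORM:-, EMIT:P2(v=4,ok=T)] out:P1(v=0); in:P4
Tick 6: [PARSE:-, VALIDATE:P4(v=13,ok=T), TRANSFORM:P3(v=0,ok=F), EMIT:-] out:P2(v=4); in:-
At end of tick 6: ['-', 'P4', 'P3', '-']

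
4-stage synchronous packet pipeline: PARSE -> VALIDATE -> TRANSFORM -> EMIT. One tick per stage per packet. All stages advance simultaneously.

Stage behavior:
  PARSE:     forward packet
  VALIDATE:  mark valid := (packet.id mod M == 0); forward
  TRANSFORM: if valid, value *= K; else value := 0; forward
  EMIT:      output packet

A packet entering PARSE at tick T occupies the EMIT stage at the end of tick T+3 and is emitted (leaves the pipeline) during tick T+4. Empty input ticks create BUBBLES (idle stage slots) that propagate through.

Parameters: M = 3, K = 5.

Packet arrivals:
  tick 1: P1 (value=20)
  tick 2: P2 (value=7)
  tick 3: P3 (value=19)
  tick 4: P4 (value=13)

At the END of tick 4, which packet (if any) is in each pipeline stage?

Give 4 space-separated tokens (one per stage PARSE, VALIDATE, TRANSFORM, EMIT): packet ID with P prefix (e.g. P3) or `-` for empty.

Answer: P4 P3 P2 P1

Derivation:
Tick 1: [PARSE:P1(v=20,ok=F), VALIDATE:-, TRANSFORM:-, EMIT:-] out:-; in:P1
Tick 2: [PARSE:P2(v=7,ok=F), VALIDATE:P1(v=20,ok=F), TRANSFORM:-, EMIT:-] out:-; in:P2
Tick 3: [PARSE:P3(v=19,ok=F), VALIDATE:P2(v=7,ok=F), TRANSFORM:P1(v=0,ok=F), EMIT:-] out:-; in:P3
Tick 4: [PARSE:P4(v=13,ok=F), VALIDATE:P3(v=19,ok=T), TRANSFORM:P2(v=0,ok=F), EMIT:P1(v=0,ok=F)] out:-; in:P4
At end of tick 4: ['P4', 'P3', 'P2', 'P1']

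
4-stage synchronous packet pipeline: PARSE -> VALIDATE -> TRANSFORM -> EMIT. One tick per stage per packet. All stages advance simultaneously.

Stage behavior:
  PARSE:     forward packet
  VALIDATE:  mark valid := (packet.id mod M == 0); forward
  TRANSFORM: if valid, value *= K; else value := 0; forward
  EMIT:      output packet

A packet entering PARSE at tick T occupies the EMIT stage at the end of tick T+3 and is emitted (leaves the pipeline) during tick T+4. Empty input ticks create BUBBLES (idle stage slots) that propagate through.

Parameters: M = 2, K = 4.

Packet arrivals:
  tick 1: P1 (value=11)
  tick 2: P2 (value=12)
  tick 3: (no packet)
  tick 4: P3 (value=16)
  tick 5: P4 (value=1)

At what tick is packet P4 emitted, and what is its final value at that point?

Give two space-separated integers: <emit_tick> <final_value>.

Answer: 9 4

Derivation:
Tick 1: [PARSE:P1(v=11,ok=F), VALIDATE:-, TRANSFORM:-, EMIT:-] out:-; in:P1
Tick 2: [PARSE:P2(v=12,ok=F), VALIDATE:P1(v=11,ok=F), TRANSFORM:-, EMIT:-] out:-; in:P2
Tick 3: [PARSE:-, VALIDATE:P2(v=12,ok=T), TRANSFORM:P1(v=0,ok=F), EMIT:-] out:-; in:-
Tick 4: [PARSE:P3(v=16,ok=F), VALIDATE:-, TRANSFORM:P2(v=48,ok=T), EMIT:P1(v=0,ok=F)] out:-; in:P3
Tick 5: [PARSE:P4(v=1,ok=F), VALIDATE:P3(v=16,ok=F), TRANSFORM:-, EMIT:P2(v=48,ok=T)] out:P1(v=0); in:P4
Tick 6: [PARSE:-, VALIDATE:P4(v=1,ok=T), TRANSFORM:P3(v=0,ok=F), EMIT:-] out:P2(v=48); in:-
Tick 7: [PARSE:-, VALIDATE:-, TRANSFORM:P4(v=4,ok=T), EMIT:P3(v=0,ok=F)] out:-; in:-
Tick 8: [PARSE:-, VALIDATE:-, TRANSFORM:-, EMIT:P4(v=4,ok=T)] out:P3(v=0); in:-
Tick 9: [PARSE:-, VALIDATE:-, TRANSFORM:-, EMIT:-] out:P4(v=4); in:-
P4: arrives tick 5, valid=True (id=4, id%2=0), emit tick 9, final value 4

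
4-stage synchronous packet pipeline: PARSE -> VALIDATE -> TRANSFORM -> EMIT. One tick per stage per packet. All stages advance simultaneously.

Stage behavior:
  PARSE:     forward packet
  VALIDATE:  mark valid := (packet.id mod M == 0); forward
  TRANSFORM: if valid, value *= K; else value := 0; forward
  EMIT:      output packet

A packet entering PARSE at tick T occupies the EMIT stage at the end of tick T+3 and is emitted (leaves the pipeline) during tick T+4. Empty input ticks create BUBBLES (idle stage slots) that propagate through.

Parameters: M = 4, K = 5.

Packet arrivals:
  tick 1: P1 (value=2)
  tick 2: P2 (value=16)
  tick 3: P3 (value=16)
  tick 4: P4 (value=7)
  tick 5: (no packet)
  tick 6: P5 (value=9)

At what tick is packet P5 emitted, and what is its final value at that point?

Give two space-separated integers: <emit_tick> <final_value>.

Tick 1: [PARSE:P1(v=2,ok=F), VALIDATE:-, TRANSFORM:-, EMIT:-] out:-; in:P1
Tick 2: [PARSE:P2(v=16,ok=F), VALIDATE:P1(v=2,ok=F), TRANSFORM:-, EMIT:-] out:-; in:P2
Tick 3: [PARSE:P3(v=16,ok=F), VALIDATE:P2(v=16,ok=F), TRANSFORM:P1(v=0,ok=F), EMIT:-] out:-; in:P3
Tick 4: [PARSE:P4(v=7,ok=F), VALIDATE:P3(v=16,ok=F), TRANSFORM:P2(v=0,ok=F), EMIT:P1(v=0,ok=F)] out:-; in:P4
Tick 5: [PARSE:-, VALIDATE:P4(v=7,ok=T), TRANSFORM:P3(v=0,ok=F), EMIT:P2(v=0,ok=F)] out:P1(v=0); in:-
Tick 6: [PARSE:P5(v=9,ok=F), VALIDATE:-, TRANSFORM:P4(v=35,ok=T), EMIT:P3(v=0,ok=F)] out:P2(v=0); in:P5
Tick 7: [PARSE:-, VALIDATE:P5(v=9,ok=F), TRANSFORM:-, EMIT:P4(v=35,ok=T)] out:P3(v=0); in:-
Tick 8: [PARSE:-, VALIDATE:-, TRANSFORM:P5(v=0,ok=F), EMIT:-] out:P4(v=35); in:-
Tick 9: [PARSE:-, VALIDATE:-, TRANSFORM:-, EMIT:P5(v=0,ok=F)] out:-; in:-
Tick 10: [PARSE:-, VALIDATE:-, TRANSFORM:-, EMIT:-] out:P5(v=0); in:-
P5: arrives tick 6, valid=False (id=5, id%4=1), emit tick 10, final value 0

Answer: 10 0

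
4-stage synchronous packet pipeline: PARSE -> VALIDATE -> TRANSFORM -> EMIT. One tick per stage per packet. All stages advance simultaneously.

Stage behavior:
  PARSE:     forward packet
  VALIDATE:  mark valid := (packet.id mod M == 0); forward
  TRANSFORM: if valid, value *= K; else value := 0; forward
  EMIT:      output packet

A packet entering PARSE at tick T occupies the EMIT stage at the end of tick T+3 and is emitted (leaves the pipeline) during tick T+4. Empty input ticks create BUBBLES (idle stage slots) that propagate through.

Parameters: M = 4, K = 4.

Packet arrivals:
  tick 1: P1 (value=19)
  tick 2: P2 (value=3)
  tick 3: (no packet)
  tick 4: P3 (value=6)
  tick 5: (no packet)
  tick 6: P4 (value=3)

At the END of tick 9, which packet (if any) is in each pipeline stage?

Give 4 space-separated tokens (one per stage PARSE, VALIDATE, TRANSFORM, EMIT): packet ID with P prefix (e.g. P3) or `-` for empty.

Tick 1: [PARSE:P1(v=19,ok=F), VALIDATE:-, TRANSFORM:-, EMIT:-] out:-; in:P1
Tick 2: [PARSE:P2(v=3,ok=F), VALIDATE:P1(v=19,ok=F), TRANSFORM:-, EMIT:-] out:-; in:P2
Tick 3: [PARSE:-, VALIDATE:P2(v=3,ok=F), TRANSFORM:P1(v=0,ok=F), EMIT:-] out:-; in:-
Tick 4: [PARSE:P3(v=6,ok=F), VALIDATE:-, TRANSFORM:P2(v=0,ok=F), EMIT:P1(v=0,ok=F)] out:-; in:P3
Tick 5: [PARSE:-, VALIDATE:P3(v=6,ok=F), TRANSFORM:-, EMIT:P2(v=0,ok=F)] out:P1(v=0); in:-
Tick 6: [PARSE:P4(v=3,ok=F), VALIDATE:-, TRANSFORM:P3(v=0,ok=F), EMIT:-] out:P2(v=0); in:P4
Tick 7: [PARSE:-, VALIDATE:P4(v=3,ok=T), TRANSFORM:-, EMIT:P3(v=0,ok=F)] out:-; in:-
Tick 8: [PARSE:-, VALIDATE:-, TRANSFORM:P4(v=12,ok=T), EMIT:-] out:P3(v=0); in:-
Tick 9: [PARSE:-, VALIDATE:-, TRANSFORM:-, EMIT:P4(v=12,ok=T)] out:-; in:-
At end of tick 9: ['-', '-', '-', 'P4']

Answer: - - - P4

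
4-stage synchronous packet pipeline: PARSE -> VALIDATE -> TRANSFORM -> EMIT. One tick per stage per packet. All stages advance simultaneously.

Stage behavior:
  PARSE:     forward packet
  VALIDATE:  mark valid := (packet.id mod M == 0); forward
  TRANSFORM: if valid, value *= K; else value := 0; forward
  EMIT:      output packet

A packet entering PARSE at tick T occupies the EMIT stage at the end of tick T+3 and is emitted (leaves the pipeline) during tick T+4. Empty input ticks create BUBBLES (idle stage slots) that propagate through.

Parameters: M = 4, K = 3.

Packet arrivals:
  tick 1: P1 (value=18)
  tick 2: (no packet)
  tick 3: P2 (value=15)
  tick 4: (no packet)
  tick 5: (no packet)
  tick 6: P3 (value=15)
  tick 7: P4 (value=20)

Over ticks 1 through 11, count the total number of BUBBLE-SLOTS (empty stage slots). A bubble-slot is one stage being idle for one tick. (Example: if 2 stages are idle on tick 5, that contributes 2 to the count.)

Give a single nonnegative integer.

Tick 1: [PARSE:P1(v=18,ok=F), VALIDATE:-, TRANSFORM:-, EMIT:-] out:-; bubbles=3
Tick 2: [PARSE:-, VALIDATE:P1(v=18,ok=F), TRANSFORM:-, EMIT:-] out:-; bubbles=3
Tick 3: [PARSE:P2(v=15,ok=F), VALIDATE:-, TRANSFORM:P1(v=0,ok=F), EMIT:-] out:-; bubbles=2
Tick 4: [PARSE:-, VALIDATE:P2(v=15,ok=F), TRANSFORM:-, EMIT:P1(v=0,ok=F)] out:-; bubbles=2
Tick 5: [PARSE:-, VALIDATE:-, TRANSFORM:P2(v=0,ok=F), EMIT:-] out:P1(v=0); bubbles=3
Tick 6: [PARSE:P3(v=15,ok=F), VALIDATE:-, TRANSFORM:-, EMIT:P2(v=0,ok=F)] out:-; bubbles=2
Tick 7: [PARSE:P4(v=20,ok=F), VALIDATE:P3(v=15,ok=F), TRANSFORM:-, EMIT:-] out:P2(v=0); bubbles=2
Tick 8: [PARSE:-, VALIDATE:P4(v=20,ok=T), TRANSFORM:P3(v=0,ok=F), EMIT:-] out:-; bubbles=2
Tick 9: [PARSE:-, VALIDATE:-, TRANSFORM:P4(v=60,ok=T), EMIT:P3(v=0,ok=F)] out:-; bubbles=2
Tick 10: [PARSE:-, VALIDATE:-, TRANSFORM:-, EMIT:P4(v=60,ok=T)] out:P3(v=0); bubbles=3
Tick 11: [PARSE:-, VALIDATE:-, TRANSFORM:-, EMIT:-] out:P4(v=60); bubbles=4
Total bubble-slots: 28

Answer: 28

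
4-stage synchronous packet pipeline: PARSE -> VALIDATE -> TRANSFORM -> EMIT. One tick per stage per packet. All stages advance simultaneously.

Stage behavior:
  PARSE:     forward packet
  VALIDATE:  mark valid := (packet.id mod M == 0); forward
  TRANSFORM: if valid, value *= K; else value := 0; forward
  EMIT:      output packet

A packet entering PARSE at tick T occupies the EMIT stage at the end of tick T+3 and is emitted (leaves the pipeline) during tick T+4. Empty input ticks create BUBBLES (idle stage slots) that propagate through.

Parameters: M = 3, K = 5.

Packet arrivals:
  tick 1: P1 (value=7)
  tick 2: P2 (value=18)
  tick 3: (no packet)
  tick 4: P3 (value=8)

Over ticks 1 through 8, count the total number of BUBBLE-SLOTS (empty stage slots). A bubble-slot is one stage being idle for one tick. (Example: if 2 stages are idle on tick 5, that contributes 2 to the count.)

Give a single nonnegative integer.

Tick 1: [PARSE:P1(v=7,ok=F), VALIDATE:-, TRANSFORM:-, EMIT:-] out:-; bubbles=3
Tick 2: [PARSE:P2(v=18,ok=F), VALIDATE:P1(v=7,ok=F), TRANSFORM:-, EMIT:-] out:-; bubbles=2
Tick 3: [PARSE:-, VALIDATE:P2(v=18,ok=F), TRANSFORM:P1(v=0,ok=F), EMIT:-] out:-; bubbles=2
Tick 4: [PARSE:P3(v=8,ok=F), VALIDATE:-, TRANSFORM:P2(v=0,ok=F), EMIT:P1(v=0,ok=F)] out:-; bubbles=1
Tick 5: [PARSE:-, VALIDATE:P3(v=8,ok=T), TRANSFORM:-, EMIT:P2(v=0,ok=F)] out:P1(v=0); bubbles=2
Tick 6: [PARSE:-, VALIDATE:-, TRANSFORM:P3(v=40,ok=T), EMIT:-] out:P2(v=0); bubbles=3
Tick 7: [PARSE:-, VALIDATE:-, TRANSFORM:-, EMIT:P3(v=40,ok=T)] out:-; bubbles=3
Tick 8: [PARSE:-, VALIDATE:-, TRANSFORM:-, EMIT:-] out:P3(v=40); bubbles=4
Total bubble-slots: 20

Answer: 20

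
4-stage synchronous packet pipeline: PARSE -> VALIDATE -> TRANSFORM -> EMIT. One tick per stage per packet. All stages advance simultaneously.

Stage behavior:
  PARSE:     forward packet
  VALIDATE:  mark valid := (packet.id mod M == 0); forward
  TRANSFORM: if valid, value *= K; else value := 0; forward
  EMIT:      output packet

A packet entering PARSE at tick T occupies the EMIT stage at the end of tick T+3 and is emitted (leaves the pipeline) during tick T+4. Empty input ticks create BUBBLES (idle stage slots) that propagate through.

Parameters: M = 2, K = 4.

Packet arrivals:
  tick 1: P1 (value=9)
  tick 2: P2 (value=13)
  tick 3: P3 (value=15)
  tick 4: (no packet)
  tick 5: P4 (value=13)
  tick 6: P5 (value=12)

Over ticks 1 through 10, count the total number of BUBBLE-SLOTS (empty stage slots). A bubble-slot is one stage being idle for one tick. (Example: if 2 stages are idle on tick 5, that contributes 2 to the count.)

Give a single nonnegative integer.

Tick 1: [PARSE:P1(v=9,ok=F), VALIDATE:-, TRANSFORM:-, EMIT:-] out:-; bubbles=3
Tick 2: [PARSE:P2(v=13,ok=F), VALIDATE:P1(v=9,ok=F), TRANSFORM:-, EMIT:-] out:-; bubbles=2
Tick 3: [PARSE:P3(v=15,ok=F), VALIDATE:P2(v=13,ok=T), TRANSFORM:P1(v=0,ok=F), EMIT:-] out:-; bubbles=1
Tick 4: [PARSE:-, VALIDATE:P3(v=15,ok=F), TRANSFORM:P2(v=52,ok=T), EMIT:P1(v=0,ok=F)] out:-; bubbles=1
Tick 5: [PARSE:P4(v=13,ok=F), VALIDATE:-, TRANSFORM:P3(v=0,ok=F), EMIT:P2(v=52,ok=T)] out:P1(v=0); bubbles=1
Tick 6: [PARSE:P5(v=12,ok=F), VALIDATE:P4(v=13,ok=T), TRANSFORM:-, EMIT:P3(v=0,ok=F)] out:P2(v=52); bubbles=1
Tick 7: [PARSE:-, VALIDATE:P5(v=12,ok=F), TRANSFORM:P4(v=52,ok=T), EMIT:-] out:P3(v=0); bubbles=2
Tick 8: [PARSE:-, VALIDATE:-, TRANSFORM:P5(v=0,ok=F), EMIT:P4(v=52,ok=T)] out:-; bubbles=2
Tick 9: [PARSE:-, VALIDATE:-, TRANSFORM:-, EMIT:P5(v=0,ok=F)] out:P4(v=52); bubbles=3
Tick 10: [PARSE:-, VALIDATE:-, TRANSFORM:-, EMIT:-] out:P5(v=0); bubbles=4
Total bubble-slots: 20

Answer: 20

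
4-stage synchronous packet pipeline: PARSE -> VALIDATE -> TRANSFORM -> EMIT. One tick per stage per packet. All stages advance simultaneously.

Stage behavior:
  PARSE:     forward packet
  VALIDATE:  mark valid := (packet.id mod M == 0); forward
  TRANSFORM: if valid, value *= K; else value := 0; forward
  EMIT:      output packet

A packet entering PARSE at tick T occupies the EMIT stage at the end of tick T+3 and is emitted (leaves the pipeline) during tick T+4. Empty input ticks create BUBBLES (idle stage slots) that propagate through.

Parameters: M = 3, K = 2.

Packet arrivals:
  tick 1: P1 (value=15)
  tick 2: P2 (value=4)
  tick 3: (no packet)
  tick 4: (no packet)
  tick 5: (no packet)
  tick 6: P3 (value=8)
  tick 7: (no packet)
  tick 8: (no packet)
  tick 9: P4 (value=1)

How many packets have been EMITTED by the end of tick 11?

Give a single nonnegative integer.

Tick 1: [PARSE:P1(v=15,ok=F), VALIDATE:-, TRANSFORM:-, EMIT:-] out:-; in:P1
Tick 2: [PARSE:P2(v=4,ok=F), VALIDATE:P1(v=15,ok=F), TRANSFORM:-, EMIT:-] out:-; in:P2
Tick 3: [PARSE:-, VALIDATE:P2(v=4,ok=F), TRANSFORM:P1(v=0,ok=F), EMIT:-] out:-; in:-
Tick 4: [PARSE:-, VALIDATE:-, TRANSFORM:P2(v=0,ok=F), EMIT:P1(v=0,ok=F)] out:-; in:-
Tick 5: [PARSE:-, VALIDATE:-, TRANSFORM:-, EMIT:P2(v=0,ok=F)] out:P1(v=0); in:-
Tick 6: [PARSE:P3(v=8,ok=F), VALIDATE:-, TRANSFORM:-, EMIT:-] out:P2(v=0); in:P3
Tick 7: [PARSE:-, VALIDATE:P3(v=8,ok=T), TRANSFORM:-, EMIT:-] out:-; in:-
Tick 8: [PARSE:-, VALIDATE:-, TRANSFORM:P3(v=16,ok=T), EMIT:-] out:-; in:-
Tick 9: [PARSE:P4(v=1,ok=F), VALIDATE:-, TRANSFORM:-, EMIT:P3(v=16,ok=T)] out:-; in:P4
Tick 10: [PARSE:-, VALIDATE:P4(v=1,ok=F), TRANSFORM:-, EMIT:-] out:P3(v=16); in:-
Tick 11: [PARSE:-, VALIDATE:-, TRANSFORM:P4(v=0,ok=F), EMIT:-] out:-; in:-
Emitted by tick 11: ['P1', 'P2', 'P3']

Answer: 3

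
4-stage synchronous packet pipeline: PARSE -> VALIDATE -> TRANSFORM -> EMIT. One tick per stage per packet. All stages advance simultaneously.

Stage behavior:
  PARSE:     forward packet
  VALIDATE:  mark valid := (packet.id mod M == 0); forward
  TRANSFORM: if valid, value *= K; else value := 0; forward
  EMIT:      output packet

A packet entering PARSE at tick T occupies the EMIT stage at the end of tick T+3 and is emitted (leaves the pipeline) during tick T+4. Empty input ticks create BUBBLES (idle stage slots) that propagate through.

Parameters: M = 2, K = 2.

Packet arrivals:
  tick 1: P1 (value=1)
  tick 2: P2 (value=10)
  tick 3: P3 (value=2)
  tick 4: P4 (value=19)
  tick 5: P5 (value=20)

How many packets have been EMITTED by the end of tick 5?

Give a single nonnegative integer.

Tick 1: [PARSE:P1(v=1,ok=F), VALIDATE:-, TRANSFORM:-, EMIT:-] out:-; in:P1
Tick 2: [PARSE:P2(v=10,ok=F), VALIDATE:P1(v=1,ok=F), TRANSFORM:-, EMIT:-] out:-; in:P2
Tick 3: [PARSE:P3(v=2,ok=F), VALIDATE:P2(v=10,ok=T), TRANSFORM:P1(v=0,ok=F), EMIT:-] out:-; in:P3
Tick 4: [PARSE:P4(v=19,ok=F), VALIDATE:P3(v=2,ok=F), TRANSFORM:P2(v=20,ok=T), EMIT:P1(v=0,ok=F)] out:-; in:P4
Tick 5: [PARSE:P5(v=20,ok=F), VALIDATE:P4(v=19,ok=T), TRANSFORM:P3(v=0,ok=F), EMIT:P2(v=20,ok=T)] out:P1(v=0); in:P5
Emitted by tick 5: ['P1']

Answer: 1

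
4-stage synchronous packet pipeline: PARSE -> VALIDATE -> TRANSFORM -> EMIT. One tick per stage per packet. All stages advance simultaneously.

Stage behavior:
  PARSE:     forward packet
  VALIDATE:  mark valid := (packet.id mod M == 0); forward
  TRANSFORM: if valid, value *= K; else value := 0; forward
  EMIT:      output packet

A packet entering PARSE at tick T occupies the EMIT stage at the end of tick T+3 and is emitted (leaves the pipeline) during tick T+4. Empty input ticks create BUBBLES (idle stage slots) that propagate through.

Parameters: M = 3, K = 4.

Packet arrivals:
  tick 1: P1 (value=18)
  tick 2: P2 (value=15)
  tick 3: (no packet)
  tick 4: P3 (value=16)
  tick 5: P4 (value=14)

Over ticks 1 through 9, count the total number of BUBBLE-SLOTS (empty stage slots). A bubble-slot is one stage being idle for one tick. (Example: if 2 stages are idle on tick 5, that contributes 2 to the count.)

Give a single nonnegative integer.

Answer: 20

Derivation:
Tick 1: [PARSE:P1(v=18,ok=F), VALIDATE:-, TRANSFORM:-, EMIT:-] out:-; bubbles=3
Tick 2: [PARSE:P2(v=15,ok=F), VALIDATE:P1(v=18,ok=F), TRANSFORM:-, EMIT:-] out:-; bubbles=2
Tick 3: [PARSE:-, VALIDATE:P2(v=15,ok=F), TRANSFORM:P1(v=0,ok=F), EMIT:-] out:-; bubbles=2
Tick 4: [PARSE:P3(v=16,ok=F), VALIDATE:-, TRANSFORM:P2(v=0,ok=F), EMIT:P1(v=0,ok=F)] out:-; bubbles=1
Tick 5: [PARSE:P4(v=14,ok=F), VALIDATE:P3(v=16,ok=T), TRANSFORM:-, EMIT:P2(v=0,ok=F)] out:P1(v=0); bubbles=1
Tick 6: [PARSE:-, VALIDATE:P4(v=14,ok=F), TRANSFORM:P3(v=64,ok=T), EMIT:-] out:P2(v=0); bubbles=2
Tick 7: [PARSE:-, VALIDATE:-, TRANSFORM:P4(v=0,ok=F), EMIT:P3(v=64,ok=T)] out:-; bubbles=2
Tick 8: [PARSE:-, VALIDATE:-, TRANSFORM:-, EMIT:P4(v=0,ok=F)] out:P3(v=64); bubbles=3
Tick 9: [PARSE:-, VALIDATE:-, TRANSFORM:-, EMIT:-] out:P4(v=0); bubbles=4
Total bubble-slots: 20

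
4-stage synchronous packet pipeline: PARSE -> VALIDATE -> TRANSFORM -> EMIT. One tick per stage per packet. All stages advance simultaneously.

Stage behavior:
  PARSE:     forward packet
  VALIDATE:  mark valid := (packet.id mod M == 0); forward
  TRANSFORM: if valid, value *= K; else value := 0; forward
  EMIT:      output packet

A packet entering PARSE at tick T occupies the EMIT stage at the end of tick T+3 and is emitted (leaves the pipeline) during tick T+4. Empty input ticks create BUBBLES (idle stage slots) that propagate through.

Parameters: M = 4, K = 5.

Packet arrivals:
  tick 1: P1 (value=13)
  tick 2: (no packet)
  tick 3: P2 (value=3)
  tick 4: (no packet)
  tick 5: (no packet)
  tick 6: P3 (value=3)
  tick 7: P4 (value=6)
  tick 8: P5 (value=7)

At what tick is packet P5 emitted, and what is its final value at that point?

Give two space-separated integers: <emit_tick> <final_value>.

Answer: 12 0

Derivation:
Tick 1: [PARSE:P1(v=13,ok=F), VALIDATE:-, TRANSFORM:-, EMIT:-] out:-; in:P1
Tick 2: [PARSE:-, VALIDATE:P1(v=13,ok=F), TRANSFORM:-, EMIT:-] out:-; in:-
Tick 3: [PARSE:P2(v=3,ok=F), VALIDATE:-, TRANSFORM:P1(v=0,ok=F), EMIT:-] out:-; in:P2
Tick 4: [PARSE:-, VALIDATE:P2(v=3,ok=F), TRANSFORM:-, EMIT:P1(v=0,ok=F)] out:-; in:-
Tick 5: [PARSE:-, VALIDATE:-, TRANSFORM:P2(v=0,ok=F), EMIT:-] out:P1(v=0); in:-
Tick 6: [PARSE:P3(v=3,ok=F), VALIDATE:-, TRANSFORM:-, EMIT:P2(v=0,ok=F)] out:-; in:P3
Tick 7: [PARSE:P4(v=6,ok=F), VALIDATE:P3(v=3,ok=F), TRANSFORM:-, EMIT:-] out:P2(v=0); in:P4
Tick 8: [PARSE:P5(v=7,ok=F), VALIDATE:P4(v=6,ok=T), TRANSFORM:P3(v=0,ok=F), EMIT:-] out:-; in:P5
Tick 9: [PARSE:-, VALIDATE:P5(v=7,ok=F), TRANSFORM:P4(v=30,ok=T), EMIT:P3(v=0,ok=F)] out:-; in:-
Tick 10: [PARSE:-, VALIDATE:-, TRANSFORM:P5(v=0,ok=F), EMIT:P4(v=30,ok=T)] out:P3(v=0); in:-
Tick 11: [PARSE:-, VALIDATE:-, TRANSFORM:-, EMIT:P5(v=0,ok=F)] out:P4(v=30); in:-
Tick 12: [PARSE:-, VALIDATE:-, TRANSFORM:-, EMIT:-] out:P5(v=0); in:-
P5: arrives tick 8, valid=False (id=5, id%4=1), emit tick 12, final value 0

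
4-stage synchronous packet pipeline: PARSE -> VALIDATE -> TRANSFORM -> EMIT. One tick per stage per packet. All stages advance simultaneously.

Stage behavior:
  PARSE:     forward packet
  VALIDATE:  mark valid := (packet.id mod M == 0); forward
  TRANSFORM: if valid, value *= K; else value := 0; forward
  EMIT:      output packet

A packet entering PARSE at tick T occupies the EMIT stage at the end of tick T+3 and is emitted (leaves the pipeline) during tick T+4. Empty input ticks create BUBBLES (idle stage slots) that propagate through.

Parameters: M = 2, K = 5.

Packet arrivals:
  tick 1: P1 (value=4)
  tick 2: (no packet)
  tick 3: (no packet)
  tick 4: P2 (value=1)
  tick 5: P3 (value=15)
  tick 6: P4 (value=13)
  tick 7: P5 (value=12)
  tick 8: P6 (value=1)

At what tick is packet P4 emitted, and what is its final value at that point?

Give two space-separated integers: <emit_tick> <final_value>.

Tick 1: [PARSE:P1(v=4,ok=F), VALIDATE:-, TRANSFORM:-, EMIT:-] out:-; in:P1
Tick 2: [PARSE:-, VALIDATE:P1(v=4,ok=F), TRANSFORM:-, EMIT:-] out:-; in:-
Tick 3: [PARSE:-, VALIDATE:-, TRANSFORM:P1(v=0,ok=F), EMIT:-] out:-; in:-
Tick 4: [PARSE:P2(v=1,ok=F), VALIDATE:-, TRANSFORM:-, EMIT:P1(v=0,ok=F)] out:-; in:P2
Tick 5: [PARSE:P3(v=15,ok=F), VALIDATE:P2(v=1,ok=T), TRANSFORM:-, EMIT:-] out:P1(v=0); in:P3
Tick 6: [PARSE:P4(v=13,ok=F), VALIDATE:P3(v=15,ok=F), TRANSFORM:P2(v=5,ok=T), EMIT:-] out:-; in:P4
Tick 7: [PARSE:P5(v=12,ok=F), VALIDATE:P4(v=13,ok=T), TRANSFORM:P3(v=0,ok=F), EMIT:P2(v=5,ok=T)] out:-; in:P5
Tick 8: [PARSE:P6(v=1,ok=F), VALIDATE:P5(v=12,ok=F), TRANSFORM:P4(v=65,ok=T), EMIT:P3(v=0,ok=F)] out:P2(v=5); in:P6
Tick 9: [PARSE:-, VALIDATE:P6(v=1,ok=T), TRANSFORM:P5(v=0,ok=F), EMIT:P4(v=65,ok=T)] out:P3(v=0); in:-
Tick 10: [PARSE:-, VALIDATE:-, TRANSFORM:P6(v=5,ok=T), EMIT:P5(v=0,ok=F)] out:P4(v=65); in:-
Tick 11: [PARSE:-, VALIDATE:-, TRANSFORM:-, EMIT:P6(v=5,ok=T)] out:P5(v=0); in:-
Tick 12: [PARSE:-, VALIDATE:-, TRANSFORM:-, EMIT:-] out:P6(v=5); in:-
P4: arrives tick 6, valid=True (id=4, id%2=0), emit tick 10, final value 65

Answer: 10 65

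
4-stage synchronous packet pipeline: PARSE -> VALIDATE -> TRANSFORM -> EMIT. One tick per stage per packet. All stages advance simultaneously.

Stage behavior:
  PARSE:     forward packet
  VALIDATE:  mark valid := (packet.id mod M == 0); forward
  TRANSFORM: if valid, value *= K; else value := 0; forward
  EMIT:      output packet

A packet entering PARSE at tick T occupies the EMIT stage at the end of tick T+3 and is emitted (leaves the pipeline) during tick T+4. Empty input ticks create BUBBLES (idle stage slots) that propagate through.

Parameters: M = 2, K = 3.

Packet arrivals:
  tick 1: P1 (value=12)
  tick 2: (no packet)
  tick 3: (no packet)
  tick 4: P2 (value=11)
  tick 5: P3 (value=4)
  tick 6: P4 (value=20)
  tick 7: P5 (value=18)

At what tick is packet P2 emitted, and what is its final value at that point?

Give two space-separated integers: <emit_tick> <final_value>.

Tick 1: [PARSE:P1(v=12,ok=F), VALIDATE:-, TRANSFORM:-, EMIT:-] out:-; in:P1
Tick 2: [PARSE:-, VALIDATE:P1(v=12,ok=F), TRANSFORM:-, EMIT:-] out:-; in:-
Tick 3: [PARSE:-, VALIDATE:-, TRANSFORM:P1(v=0,ok=F), EMIT:-] out:-; in:-
Tick 4: [PARSE:P2(v=11,ok=F), VALIDATE:-, TRANSFORM:-, EMIT:P1(v=0,ok=F)] out:-; in:P2
Tick 5: [PARSE:P3(v=4,ok=F), VALIDATE:P2(v=11,ok=T), TRANSFORM:-, EMIT:-] out:P1(v=0); in:P3
Tick 6: [PARSE:P4(v=20,ok=F), VALIDATE:P3(v=4,ok=F), TRANSFORM:P2(v=33,ok=T), EMIT:-] out:-; in:P4
Tick 7: [PARSE:P5(v=18,ok=F), VALIDATE:P4(v=20,ok=T), TRANSFORM:P3(v=0,ok=F), EMIT:P2(v=33,ok=T)] out:-; in:P5
Tick 8: [PARSE:-, VALIDATE:P5(v=18,ok=F), TRANSFORM:P4(v=60,ok=T), EMIT:P3(v=0,ok=F)] out:P2(v=33); in:-
Tick 9: [PARSE:-, VALIDATE:-, TRANSFORM:P5(v=0,ok=F), EMIT:P4(v=60,ok=T)] out:P3(v=0); in:-
Tick 10: [PARSE:-, VALIDATE:-, TRANSFORM:-, EMIT:P5(v=0,ok=F)] out:P4(v=60); in:-
Tick 11: [PARSE:-, VALIDATE:-, TRANSFORM:-, EMIT:-] out:P5(v=0); in:-
P2: arrives tick 4, valid=True (id=2, id%2=0), emit tick 8, final value 33

Answer: 8 33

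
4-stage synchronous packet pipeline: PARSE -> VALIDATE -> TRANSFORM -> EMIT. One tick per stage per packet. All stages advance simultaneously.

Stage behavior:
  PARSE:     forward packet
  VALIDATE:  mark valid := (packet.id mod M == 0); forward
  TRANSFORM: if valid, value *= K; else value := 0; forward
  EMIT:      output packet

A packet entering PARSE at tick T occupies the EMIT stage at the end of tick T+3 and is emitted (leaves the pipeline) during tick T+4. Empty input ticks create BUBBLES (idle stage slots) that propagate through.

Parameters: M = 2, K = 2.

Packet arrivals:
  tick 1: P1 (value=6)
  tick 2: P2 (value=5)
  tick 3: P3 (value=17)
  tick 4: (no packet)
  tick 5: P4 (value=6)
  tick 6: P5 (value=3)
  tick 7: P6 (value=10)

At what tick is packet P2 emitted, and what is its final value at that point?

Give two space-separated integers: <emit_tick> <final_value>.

Answer: 6 10

Derivation:
Tick 1: [PARSE:P1(v=6,ok=F), VALIDATE:-, TRANSFORM:-, EMIT:-] out:-; in:P1
Tick 2: [PARSE:P2(v=5,ok=F), VALIDATE:P1(v=6,ok=F), TRANSFORM:-, EMIT:-] out:-; in:P2
Tick 3: [PARSE:P3(v=17,ok=F), VALIDATE:P2(v=5,ok=T), TRANSFORM:P1(v=0,ok=F), EMIT:-] out:-; in:P3
Tick 4: [PARSE:-, VALIDATE:P3(v=17,ok=F), TRANSFORM:P2(v=10,ok=T), EMIT:P1(v=0,ok=F)] out:-; in:-
Tick 5: [PARSE:P4(v=6,ok=F), VALIDATE:-, TRANSFORM:P3(v=0,ok=F), EMIT:P2(v=10,ok=T)] out:P1(v=0); in:P4
Tick 6: [PARSE:P5(v=3,ok=F), VALIDATE:P4(v=6,ok=T), TRANSFORM:-, EMIT:P3(v=0,ok=F)] out:P2(v=10); in:P5
Tick 7: [PARSE:P6(v=10,ok=F), VALIDATE:P5(v=3,ok=F), TRANSFORM:P4(v=12,ok=T), EMIT:-] out:P3(v=0); in:P6
Tick 8: [PARSE:-, VALIDATE:P6(v=10,ok=T), TRANSFORM:P5(v=0,ok=F), EMIT:P4(v=12,ok=T)] out:-; in:-
Tick 9: [PARSE:-, VALIDATE:-, TRANSFORM:P6(v=20,ok=T), EMIT:P5(v=0,ok=F)] out:P4(v=12); in:-
Tick 10: [PARSE:-, VALIDATE:-, TRANSFORM:-, EMIT:P6(v=20,ok=T)] out:P5(v=0); in:-
Tick 11: [PARSE:-, VALIDATE:-, TRANSFORM:-, EMIT:-] out:P6(v=20); in:-
P2: arrives tick 2, valid=True (id=2, id%2=0), emit tick 6, final value 10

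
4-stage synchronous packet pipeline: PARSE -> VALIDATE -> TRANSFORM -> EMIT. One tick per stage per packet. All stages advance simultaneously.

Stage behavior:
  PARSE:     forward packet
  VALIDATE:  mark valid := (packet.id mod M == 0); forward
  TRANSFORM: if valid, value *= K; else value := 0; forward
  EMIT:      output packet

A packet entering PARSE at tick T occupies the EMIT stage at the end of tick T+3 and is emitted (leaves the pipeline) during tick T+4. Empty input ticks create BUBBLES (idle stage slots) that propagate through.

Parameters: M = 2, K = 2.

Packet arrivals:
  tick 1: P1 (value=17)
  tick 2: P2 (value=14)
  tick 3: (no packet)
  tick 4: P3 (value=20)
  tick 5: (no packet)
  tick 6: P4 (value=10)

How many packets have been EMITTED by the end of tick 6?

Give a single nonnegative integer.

Answer: 2

Derivation:
Tick 1: [PARSE:P1(v=17,ok=F), VALIDATE:-, TRANSFORM:-, EMIT:-] out:-; in:P1
Tick 2: [PARSE:P2(v=14,ok=F), VALIDATE:P1(v=17,ok=F), TRANSFORM:-, EMIT:-] out:-; in:P2
Tick 3: [PARSE:-, VALIDATE:P2(v=14,ok=T), TRANSFORM:P1(v=0,ok=F), EMIT:-] out:-; in:-
Tick 4: [PARSE:P3(v=20,ok=F), VALIDATE:-, TRANSFORM:P2(v=28,ok=T), EMIT:P1(v=0,ok=F)] out:-; in:P3
Tick 5: [PARSE:-, VALIDATE:P3(v=20,ok=F), TRANSFORM:-, EMIT:P2(v=28,ok=T)] out:P1(v=0); in:-
Tick 6: [PARSE:P4(v=10,ok=F), VALIDATE:-, TRANSFORM:P3(v=0,ok=F), EMIT:-] out:P2(v=28); in:P4
Emitted by tick 6: ['P1', 'P2']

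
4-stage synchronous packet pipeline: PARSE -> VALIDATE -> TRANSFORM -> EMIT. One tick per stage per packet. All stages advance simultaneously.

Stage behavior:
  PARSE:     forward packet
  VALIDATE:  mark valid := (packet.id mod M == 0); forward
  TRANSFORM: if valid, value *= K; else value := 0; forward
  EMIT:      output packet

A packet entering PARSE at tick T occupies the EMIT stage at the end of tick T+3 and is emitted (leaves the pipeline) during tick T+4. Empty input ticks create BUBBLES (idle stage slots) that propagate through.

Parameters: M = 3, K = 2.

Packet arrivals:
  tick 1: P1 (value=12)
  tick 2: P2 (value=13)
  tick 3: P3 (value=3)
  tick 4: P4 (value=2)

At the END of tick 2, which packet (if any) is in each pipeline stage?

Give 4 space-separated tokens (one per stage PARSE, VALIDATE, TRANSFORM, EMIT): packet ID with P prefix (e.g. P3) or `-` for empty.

Answer: P2 P1 - -

Derivation:
Tick 1: [PARSE:P1(v=12,ok=F), VALIDATE:-, TRANSFORM:-, EMIT:-] out:-; in:P1
Tick 2: [PARSE:P2(v=13,ok=F), VALIDATE:P1(v=12,ok=F), TRANSFORM:-, EMIT:-] out:-; in:P2
At end of tick 2: ['P2', 'P1', '-', '-']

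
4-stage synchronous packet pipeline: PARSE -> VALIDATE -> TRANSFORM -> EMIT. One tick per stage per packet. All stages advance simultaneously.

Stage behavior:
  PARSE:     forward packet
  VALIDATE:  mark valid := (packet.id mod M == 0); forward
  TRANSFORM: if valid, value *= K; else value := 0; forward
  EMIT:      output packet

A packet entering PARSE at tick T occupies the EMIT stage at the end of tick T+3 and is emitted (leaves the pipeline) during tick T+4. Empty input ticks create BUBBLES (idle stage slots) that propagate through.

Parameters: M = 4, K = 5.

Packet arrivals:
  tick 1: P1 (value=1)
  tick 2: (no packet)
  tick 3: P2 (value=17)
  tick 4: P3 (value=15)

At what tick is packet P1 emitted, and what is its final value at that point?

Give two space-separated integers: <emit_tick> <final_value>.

Tick 1: [PARSE:P1(v=1,ok=F), VALIDATE:-, TRANSFORM:-, EMIT:-] out:-; in:P1
Tick 2: [PARSE:-, VALIDATE:P1(v=1,ok=F), TRANSFORM:-, EMIT:-] out:-; in:-
Tick 3: [PARSE:P2(v=17,ok=F), VALIDATE:-, TRANSFORM:P1(v=0,ok=F), EMIT:-] out:-; in:P2
Tick 4: [PARSE:P3(v=15,ok=F), VALIDATE:P2(v=17,ok=F), TRANSFORM:-, EMIT:P1(v=0,ok=F)] out:-; in:P3
Tick 5: [PARSE:-, VALIDATE:P3(v=15,ok=F), TRANSFORM:P2(v=0,ok=F), EMIT:-] out:P1(v=0); in:-
Tick 6: [PARSE:-, VALIDATE:-, TRANSFORM:P3(v=0,ok=F), EMIT:P2(v=0,ok=F)] out:-; in:-
Tick 7: [PARSE:-, VALIDATE:-, TRANSFORM:-, EMIT:P3(v=0,ok=F)] out:P2(v=0); in:-
Tick 8: [PARSE:-, VALIDATE:-, TRANSFORM:-, EMIT:-] out:P3(v=0); in:-
P1: arrives tick 1, valid=False (id=1, id%4=1), emit tick 5, final value 0

Answer: 5 0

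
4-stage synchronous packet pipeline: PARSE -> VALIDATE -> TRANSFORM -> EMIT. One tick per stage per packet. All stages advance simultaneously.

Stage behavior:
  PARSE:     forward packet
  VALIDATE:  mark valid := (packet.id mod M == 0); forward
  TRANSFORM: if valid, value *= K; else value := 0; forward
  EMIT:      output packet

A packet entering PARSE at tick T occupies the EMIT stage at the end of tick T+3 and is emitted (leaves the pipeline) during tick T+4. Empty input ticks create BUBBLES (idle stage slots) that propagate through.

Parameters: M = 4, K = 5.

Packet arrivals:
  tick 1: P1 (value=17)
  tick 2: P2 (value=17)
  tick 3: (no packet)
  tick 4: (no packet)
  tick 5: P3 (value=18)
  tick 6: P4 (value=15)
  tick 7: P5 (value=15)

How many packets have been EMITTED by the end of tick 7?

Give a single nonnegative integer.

Answer: 2

Derivation:
Tick 1: [PARSE:P1(v=17,ok=F), VALIDATE:-, TRANSFORM:-, EMIT:-] out:-; in:P1
Tick 2: [PARSE:P2(v=17,ok=F), VALIDATE:P1(v=17,ok=F), TRANSFORM:-, EMIT:-] out:-; in:P2
Tick 3: [PARSE:-, VALIDATE:P2(v=17,ok=F), TRANSFORM:P1(v=0,ok=F), EMIT:-] out:-; in:-
Tick 4: [PARSE:-, VALIDATE:-, TRANSFORM:P2(v=0,ok=F), EMIT:P1(v=0,ok=F)] out:-; in:-
Tick 5: [PARSE:P3(v=18,ok=F), VALIDATE:-, TRANSFORM:-, EMIT:P2(v=0,ok=F)] out:P1(v=0); in:P3
Tick 6: [PARSE:P4(v=15,ok=F), VALIDATE:P3(v=18,ok=F), TRANSFORM:-, EMIT:-] out:P2(v=0); in:P4
Tick 7: [PARSE:P5(v=15,ok=F), VALIDATE:P4(v=15,ok=T), TRANSFORM:P3(v=0,ok=F), EMIT:-] out:-; in:P5
Emitted by tick 7: ['P1', 'P2']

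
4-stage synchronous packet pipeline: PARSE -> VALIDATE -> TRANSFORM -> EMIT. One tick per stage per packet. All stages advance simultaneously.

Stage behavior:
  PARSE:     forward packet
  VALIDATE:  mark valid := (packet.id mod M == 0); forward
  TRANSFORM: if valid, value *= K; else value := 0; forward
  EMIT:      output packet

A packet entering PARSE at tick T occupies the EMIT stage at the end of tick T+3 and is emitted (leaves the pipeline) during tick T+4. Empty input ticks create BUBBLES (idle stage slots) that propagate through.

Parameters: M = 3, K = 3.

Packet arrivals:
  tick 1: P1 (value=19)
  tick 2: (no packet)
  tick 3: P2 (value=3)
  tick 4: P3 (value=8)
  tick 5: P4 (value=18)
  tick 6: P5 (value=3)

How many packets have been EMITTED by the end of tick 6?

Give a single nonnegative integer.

Answer: 1

Derivation:
Tick 1: [PARSE:P1(v=19,ok=F), VALIDATE:-, TRANSFORM:-, EMIT:-] out:-; in:P1
Tick 2: [PARSE:-, VALIDATE:P1(v=19,ok=F), TRANSFORM:-, EMIT:-] out:-; in:-
Tick 3: [PARSE:P2(v=3,ok=F), VALIDATE:-, TRANSFORM:P1(v=0,ok=F), EMIT:-] out:-; in:P2
Tick 4: [PARSE:P3(v=8,ok=F), VALIDATE:P2(v=3,ok=F), TRANSFORM:-, EMIT:P1(v=0,ok=F)] out:-; in:P3
Tick 5: [PARSE:P4(v=18,ok=F), VALIDATE:P3(v=8,ok=T), TRANSFORM:P2(v=0,ok=F), EMIT:-] out:P1(v=0); in:P4
Tick 6: [PARSE:P5(v=3,ok=F), VALIDATE:P4(v=18,ok=F), TRANSFORM:P3(v=24,ok=T), EMIT:P2(v=0,ok=F)] out:-; in:P5
Emitted by tick 6: ['P1']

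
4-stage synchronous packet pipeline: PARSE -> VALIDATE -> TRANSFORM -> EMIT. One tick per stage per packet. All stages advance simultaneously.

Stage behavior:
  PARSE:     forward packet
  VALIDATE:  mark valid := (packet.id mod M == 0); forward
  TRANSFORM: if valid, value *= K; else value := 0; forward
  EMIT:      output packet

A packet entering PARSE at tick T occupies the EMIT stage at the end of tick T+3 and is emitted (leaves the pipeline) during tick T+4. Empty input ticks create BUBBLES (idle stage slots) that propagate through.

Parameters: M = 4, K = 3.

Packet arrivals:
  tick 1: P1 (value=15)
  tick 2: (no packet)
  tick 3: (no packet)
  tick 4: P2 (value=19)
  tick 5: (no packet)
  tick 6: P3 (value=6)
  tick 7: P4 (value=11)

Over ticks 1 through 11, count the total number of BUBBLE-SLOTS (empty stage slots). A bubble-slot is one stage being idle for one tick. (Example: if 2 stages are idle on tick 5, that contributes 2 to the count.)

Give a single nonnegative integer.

Tick 1: [PARSE:P1(v=15,ok=F), VALIDATE:-, TRANSFORM:-, EMIT:-] out:-; bubbles=3
Tick 2: [PARSE:-, VALIDATE:P1(v=15,ok=F), TRANSFORM:-, EMIT:-] out:-; bubbles=3
Tick 3: [PARSE:-, VALIDATE:-, TRANSFORM:P1(v=0,ok=F), EMIT:-] out:-; bubbles=3
Tick 4: [PARSE:P2(v=19,ok=F), VALIDATE:-, TRANSFORM:-, EMIT:P1(v=0,ok=F)] out:-; bubbles=2
Tick 5: [PARSE:-, VALIDATE:P2(v=19,ok=F), TRANSFORM:-, EMIT:-] out:P1(v=0); bubbles=3
Tick 6: [PARSE:P3(v=6,ok=F), VALIDATE:-, TRANSFORM:P2(v=0,ok=F), EMIT:-] out:-; bubbles=2
Tick 7: [PARSE:P4(v=11,ok=F), VALIDATE:P3(v=6,ok=F), TRANSFORM:-, EMIT:P2(v=0,ok=F)] out:-; bubbles=1
Tick 8: [PARSE:-, VALIDATE:P4(v=11,ok=T), TRANSFORM:P3(v=0,ok=F), EMIT:-] out:P2(v=0); bubbles=2
Tick 9: [PARSE:-, VALIDATE:-, TRANSFORM:P4(v=33,ok=T), EMIT:P3(v=0,ok=F)] out:-; bubbles=2
Tick 10: [PARSE:-, VALIDATE:-, TRANSFORM:-, EMIT:P4(v=33,ok=T)] out:P3(v=0); bubbles=3
Tick 11: [PARSE:-, VALIDATE:-, TRANSFORM:-, EMIT:-] out:P4(v=33); bubbles=4
Total bubble-slots: 28

Answer: 28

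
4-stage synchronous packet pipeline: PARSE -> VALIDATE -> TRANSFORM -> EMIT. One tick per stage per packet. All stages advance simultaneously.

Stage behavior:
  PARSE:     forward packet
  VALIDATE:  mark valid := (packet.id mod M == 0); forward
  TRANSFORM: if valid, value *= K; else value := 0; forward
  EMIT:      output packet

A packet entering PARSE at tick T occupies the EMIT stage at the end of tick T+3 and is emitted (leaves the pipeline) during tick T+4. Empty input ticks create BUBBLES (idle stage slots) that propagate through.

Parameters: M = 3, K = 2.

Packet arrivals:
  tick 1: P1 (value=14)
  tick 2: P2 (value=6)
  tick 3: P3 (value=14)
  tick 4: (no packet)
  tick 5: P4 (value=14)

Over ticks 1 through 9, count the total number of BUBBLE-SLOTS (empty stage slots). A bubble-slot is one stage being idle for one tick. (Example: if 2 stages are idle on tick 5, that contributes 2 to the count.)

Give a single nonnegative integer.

Answer: 20

Derivation:
Tick 1: [PARSE:P1(v=14,ok=F), VALIDATE:-, TRANSFORM:-, EMIT:-] out:-; bubbles=3
Tick 2: [PARSE:P2(v=6,ok=F), VALIDATE:P1(v=14,ok=F), TRANSFORM:-, EMIT:-] out:-; bubbles=2
Tick 3: [PARSE:P3(v=14,ok=F), VALIDATE:P2(v=6,ok=F), TRANSFORM:P1(v=0,ok=F), EMIT:-] out:-; bubbles=1
Tick 4: [PARSE:-, VALIDATE:P3(v=14,ok=T), TRANSFORM:P2(v=0,ok=F), EMIT:P1(v=0,ok=F)] out:-; bubbles=1
Tick 5: [PARSE:P4(v=14,ok=F), VALIDATE:-, TRANSFORM:P3(v=28,ok=T), EMIT:P2(v=0,ok=F)] out:P1(v=0); bubbles=1
Tick 6: [PARSE:-, VALIDATE:P4(v=14,ok=F), TRANSFORM:-, EMIT:P3(v=28,ok=T)] out:P2(v=0); bubbles=2
Tick 7: [PARSE:-, VALIDATE:-, TRANSFORM:P4(v=0,ok=F), EMIT:-] out:P3(v=28); bubbles=3
Tick 8: [PARSE:-, VALIDATE:-, TRANSFORM:-, EMIT:P4(v=0,ok=F)] out:-; bubbles=3
Tick 9: [PARSE:-, VALIDATE:-, TRANSFORM:-, EMIT:-] out:P4(v=0); bubbles=4
Total bubble-slots: 20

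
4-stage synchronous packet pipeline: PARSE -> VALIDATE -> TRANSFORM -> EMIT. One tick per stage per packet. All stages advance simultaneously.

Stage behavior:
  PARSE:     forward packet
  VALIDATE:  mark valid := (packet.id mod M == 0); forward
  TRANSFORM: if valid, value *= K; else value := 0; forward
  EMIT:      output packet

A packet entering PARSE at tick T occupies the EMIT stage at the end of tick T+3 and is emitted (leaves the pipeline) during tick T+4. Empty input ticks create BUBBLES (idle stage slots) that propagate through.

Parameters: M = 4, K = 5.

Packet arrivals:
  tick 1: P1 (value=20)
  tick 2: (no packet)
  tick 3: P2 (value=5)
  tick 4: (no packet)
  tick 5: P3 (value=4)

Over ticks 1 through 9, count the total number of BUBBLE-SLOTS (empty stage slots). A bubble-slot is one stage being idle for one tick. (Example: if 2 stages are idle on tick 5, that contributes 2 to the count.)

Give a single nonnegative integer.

Tick 1: [PARSE:P1(v=20,ok=F), VALIDATE:-, TRANSFORM:-, EMIT:-] out:-; bubbles=3
Tick 2: [PARSE:-, VALIDATE:P1(v=20,ok=F), TRANSFORM:-, EMIT:-] out:-; bubbles=3
Tick 3: [PARSE:P2(v=5,ok=F), VALIDATE:-, TRANSFORM:P1(v=0,ok=F), EMIT:-] out:-; bubbles=2
Tick 4: [PARSE:-, VALIDATE:P2(v=5,ok=F), TRANSFORM:-, EMIT:P1(v=0,ok=F)] out:-; bubbles=2
Tick 5: [PARSE:P3(v=4,ok=F), VALIDATE:-, TRANSFORM:P2(v=0,ok=F), EMIT:-] out:P1(v=0); bubbles=2
Tick 6: [PARSE:-, VALIDATE:P3(v=4,ok=F), TRANSFORM:-, EMIT:P2(v=0,ok=F)] out:-; bubbles=2
Tick 7: [PARSE:-, VALIDATE:-, TRANSFORM:P3(v=0,ok=F), EMIT:-] out:P2(v=0); bubbles=3
Tick 8: [PARSE:-, VALIDATE:-, TRANSFORM:-, EMIT:P3(v=0,ok=F)] out:-; bubbles=3
Tick 9: [PARSE:-, VALIDATE:-, TRANSFORM:-, EMIT:-] out:P3(v=0); bubbles=4
Total bubble-slots: 24

Answer: 24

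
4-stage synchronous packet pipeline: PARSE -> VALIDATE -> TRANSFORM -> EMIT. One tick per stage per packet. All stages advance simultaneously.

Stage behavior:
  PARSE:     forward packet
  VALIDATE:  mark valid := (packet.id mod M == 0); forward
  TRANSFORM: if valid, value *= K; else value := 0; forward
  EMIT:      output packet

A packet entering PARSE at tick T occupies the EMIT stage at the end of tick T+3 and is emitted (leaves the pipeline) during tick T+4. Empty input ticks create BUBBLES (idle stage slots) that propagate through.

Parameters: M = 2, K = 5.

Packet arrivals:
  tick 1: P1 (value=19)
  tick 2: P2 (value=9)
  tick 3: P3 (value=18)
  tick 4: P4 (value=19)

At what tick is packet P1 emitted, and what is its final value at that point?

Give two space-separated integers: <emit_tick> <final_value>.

Tick 1: [PARSE:P1(v=19,ok=F), VALIDATE:-, TRANSFORM:-, EMIT:-] out:-; in:P1
Tick 2: [PARSE:P2(v=9,ok=F), VALIDATE:P1(v=19,ok=F), TRANSFORM:-, EMIT:-] out:-; in:P2
Tick 3: [PARSE:P3(v=18,ok=F), VALIDATE:P2(v=9,ok=T), TRANSFORM:P1(v=0,ok=F), EMIT:-] out:-; in:P3
Tick 4: [PARSE:P4(v=19,ok=F), VALIDATE:P3(v=18,ok=F), TRANSFORM:P2(v=45,ok=T), EMIT:P1(v=0,ok=F)] out:-; in:P4
Tick 5: [PARSE:-, VALIDATE:P4(v=19,ok=T), TRANSFORM:P3(v=0,ok=F), EMIT:P2(v=45,ok=T)] out:P1(v=0); in:-
Tick 6: [PARSE:-, VALIDATE:-, TRANSFORM:P4(v=95,ok=T), EMIT:P3(v=0,ok=F)] out:P2(v=45); in:-
Tick 7: [PARSE:-, VALIDATE:-, TRANSFORM:-, EMIT:P4(v=95,ok=T)] out:P3(v=0); in:-
Tick 8: [PARSE:-, VALIDATE:-, TRANSFORM:-, EMIT:-] out:P4(v=95); in:-
P1: arrives tick 1, valid=False (id=1, id%2=1), emit tick 5, final value 0

Answer: 5 0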